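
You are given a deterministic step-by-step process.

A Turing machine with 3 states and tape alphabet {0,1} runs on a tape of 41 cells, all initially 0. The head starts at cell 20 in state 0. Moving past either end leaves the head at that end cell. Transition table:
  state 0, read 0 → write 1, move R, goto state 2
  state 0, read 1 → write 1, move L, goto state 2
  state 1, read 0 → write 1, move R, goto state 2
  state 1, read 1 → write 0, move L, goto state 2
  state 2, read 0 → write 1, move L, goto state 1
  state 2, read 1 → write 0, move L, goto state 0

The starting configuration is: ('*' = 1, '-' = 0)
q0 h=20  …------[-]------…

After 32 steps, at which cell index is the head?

4

0) q0 h=20  …------[-]------…
1) q2 h=21  …-----*[-]------…
2) q1 h=20  …------[*]*-----…
3) q2 h=19  …------[-]-*----…
4) q1 h=18  …------[-]*-*---…
5) q2 h=19  …-----*[*]-*----…
6) q0 h=18  …------[*]--*---…
7) q2 h=17  …------[-]*--*--…
8) q1 h=16  …------[-]**--*-…
9) q2 h=17  …-----*[*]*--*--…
10) q0 h=16  …------[*]-*--*-…
11) q2 h=15  …------[-]*-*--*…
12) q1 h=14  …------[-]**-*--…
13) q2 h=15  …-----*[*]*-*--*…
14) q0 h=14  …------[*]-*-*--…
15) q2 h=13  …------[-]*-*-*-…
16) q1 h=12  …------[-]**-*-*…
17) q2 h=13  …-----*[*]*-*-*-…
18) q0 h=12  …------[*]-*-*-*…
19) q2 h=11  …------[-]*-*-*-…
20) q1 h=10  …------[-]**-*-*…
21) q2 h=11  …-----*[*]*-*-*-…
22) q0 h=10  …------[*]-*-*-*…
23) q2 h= 9  …------[-]*-*-*-…
24) q1 h= 8  …------[-]**-*-*…
25) q2 h= 9  …-----*[*]*-*-*-…
26) q0 h= 8  …------[*]-*-*-*…
27) q2 h= 7  …------[-]*-*-*-…
28) q1 h= 6  |------[-]**-*-*…
29) q2 h= 7  …-----*[*]*-*-*-…
30) q0 h= 6  |------[*]-*-*-*…
31) q2 h= 5  |-----[-]*-*-*-…
32) q1 h= 4  |----[-]**-*-*…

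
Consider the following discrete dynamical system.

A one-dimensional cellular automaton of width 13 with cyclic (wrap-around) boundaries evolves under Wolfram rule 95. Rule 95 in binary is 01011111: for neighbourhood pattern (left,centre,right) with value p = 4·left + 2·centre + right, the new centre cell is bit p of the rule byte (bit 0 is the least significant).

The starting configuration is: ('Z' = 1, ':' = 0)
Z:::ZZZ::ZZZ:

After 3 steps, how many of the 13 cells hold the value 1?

10

k=0  Z:::ZZZ::ZZZ:
k=1  ZZZZZ:ZZZZ:Z:
k=2  Z:::Z:Z::Z:Z:
k=3  ZZZZZ:ZZZZ:Z:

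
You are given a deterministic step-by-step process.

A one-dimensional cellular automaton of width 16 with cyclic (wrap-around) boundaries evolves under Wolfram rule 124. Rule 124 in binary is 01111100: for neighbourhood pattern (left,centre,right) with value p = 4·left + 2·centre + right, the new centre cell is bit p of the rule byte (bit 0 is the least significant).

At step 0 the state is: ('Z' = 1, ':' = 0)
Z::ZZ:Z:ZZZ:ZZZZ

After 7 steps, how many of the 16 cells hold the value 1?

8

gen 0: Z::ZZ:Z:ZZZ:ZZZZ
gen 1: ZZ:ZZZZZZ:ZZZ:::
gen 2: ZZZZ::::ZZZ:ZZ::
gen 3: Z::ZZ:::Z:ZZZZZ:
gen 4: ZZ:ZZZ::ZZZ:::ZZ
gen 5: :ZZZ:ZZ:Z:ZZ::Z:
gen 6: :Z:ZZZZZZZZZZ:ZZ
gen 7: ZZZZ::::::::ZZZZ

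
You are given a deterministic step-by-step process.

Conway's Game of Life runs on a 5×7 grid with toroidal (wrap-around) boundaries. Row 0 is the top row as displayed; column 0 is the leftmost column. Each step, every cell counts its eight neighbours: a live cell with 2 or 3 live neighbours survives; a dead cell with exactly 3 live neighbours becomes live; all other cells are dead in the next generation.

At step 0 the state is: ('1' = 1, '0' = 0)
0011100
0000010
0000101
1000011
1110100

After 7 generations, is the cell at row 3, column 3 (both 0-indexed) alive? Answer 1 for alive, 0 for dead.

step 0: 0011100
0000010
0000101
1000011
1110100
step 1: 0010110
0000010
1000100
0001100
1010100
step 2: 0100111
0001011
0001110
0100110
0110000
step 3: 0101101
1011000
0011000
0100010
0111001
step 4: 0000111
1000000
0001100
1100100
0101001
step 5: 0000111
0001001
1101100
1100110
0111001
step 6: 0000101
0011001
0101000
0000010
0111000
step 7: 1100110
1011110
0001100
0101100
0011110

1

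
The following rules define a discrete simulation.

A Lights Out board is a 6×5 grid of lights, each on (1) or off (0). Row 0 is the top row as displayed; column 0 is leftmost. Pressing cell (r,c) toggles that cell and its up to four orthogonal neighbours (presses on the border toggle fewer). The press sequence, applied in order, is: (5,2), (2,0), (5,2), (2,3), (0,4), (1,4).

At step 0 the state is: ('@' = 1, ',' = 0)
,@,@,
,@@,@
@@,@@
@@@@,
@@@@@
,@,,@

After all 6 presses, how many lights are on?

16

t=0: ,@,@,
,@@,@
@@,@@
@@@@,
@@@@@
,@,,@
t=1: ,@,@,
,@@,@
@@,@@
@@@@,
@@,@@
,,@@@
t=2: ,@,@,
@@@,@
,,,@@
,@@@,
@@,@@
,,@@@
t=3: ,@,@,
@@@,@
,,,@@
,@@@,
@@@@@
,@,,@
t=4: ,@,@,
@@@@@
,,@,,
,@@,,
@@@@@
,@,,@
t=5: ,@,,@
@@@@,
,,@,,
,@@,,
@@@@@
,@,,@
t=6: ,@,,,
@@@,@
,,@,@
,@@,,
@@@@@
,@,,@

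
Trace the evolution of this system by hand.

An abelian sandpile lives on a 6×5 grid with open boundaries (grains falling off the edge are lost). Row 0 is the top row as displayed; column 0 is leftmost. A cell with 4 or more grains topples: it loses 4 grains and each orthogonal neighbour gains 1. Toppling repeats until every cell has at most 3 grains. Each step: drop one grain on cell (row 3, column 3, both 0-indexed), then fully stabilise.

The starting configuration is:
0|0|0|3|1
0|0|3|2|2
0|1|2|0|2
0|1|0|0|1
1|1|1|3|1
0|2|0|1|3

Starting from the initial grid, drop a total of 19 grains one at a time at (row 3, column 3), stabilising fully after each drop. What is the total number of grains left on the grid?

41

0) 0|0|0|3|1
0|0|3|2|2
0|1|2|0|2
0|1|0|0|1
1|1|1|3|1
0|2|0|1|3
1) 0|0|0|3|1
0|0|3|2|2
0|1|2|0|2
0|1|0|1|1
1|1|1|3|1
0|2|0|1|3
2) 0|0|0|3|1
0|0|3|2|2
0|1|2|0|2
0|1|0|2|1
1|1|1|3|1
0|2|0|1|3
3) 0|0|0|3|1
0|0|3|2|2
0|1|2|0|2
0|1|0|3|1
1|1|1|3|1
0|2|0|1|3
4) 0|0|0|3|1
0|0|3|2|2
0|1|2|1|2
0|1|1|1|2
1|1|2|0|2
0|2|0|2|3
5) 0|0|0|3|1
0|0|3|2|2
0|1|2|1|2
0|1|1|2|2
1|1|2|0|2
0|2|0|2|3
6) 0|0|0|3|1
0|0|3|2|2
0|1|2|1|2
0|1|1|3|2
1|1|2|0|2
0|2|0|2|3
7) 0|0|0|3|1
0|0|3|2|2
0|1|2|2|2
0|1|2|0|3
1|1|2|1|2
0|2|0|2|3
8) 0|0|0|3|1
0|0|3|2|2
0|1|2|2|2
0|1|2|1|3
1|1|2|1|2
0|2|0|2|3
9) 0|0|0|3|1
0|0|3|2|2
0|1|2|2|2
0|1|2|2|3
1|1|2|1|2
0|2|0|2|3
10) 0|0|0|3|1
0|0|3|2|2
0|1|2|2|2
0|1|2|3|3
1|1|2|1|2
0|2|0|2|3
11) 0|0|0|3|1
0|0|3|2|2
0|1|2|3|3
0|1|3|1|0
1|1|2|2|3
0|2|0|2|3
12) 0|0|0|3|1
0|0|3|2|2
0|1|2|3|3
0|1|3|2|0
1|1|2|2|3
0|2|0|2|3
13) 0|0|0|3|1
0|0|3|2|2
0|1|2|3|3
0|1|3|3|0
1|1|2|2|3
0|2|0|2|3
14) 0|0|2|0|3
0|1|1|2|0
0|2|1|3|1
0|2|1|2|2
1|1|3|3|3
0|2|0|2|3
15) 0|0|2|0|3
0|1|1|2|0
0|2|1|3|1
0|2|1|3|2
1|1|3|3|3
0|2|0|2|3
16) 0|0|2|0|3
0|1|1|3|0
0|2|2|0|3
0|2|3|3|0
1|2|0|3|2
0|2|2|0|1
17) 0|0|2|0|3
0|1|1|3|0
0|2|3|1|3
0|3|0|2|1
1|2|2|0|3
0|2|2|1|1
18) 0|0|2|0|3
0|1|1|3|0
0|2|3|1|3
0|3|0|3|1
1|2|2|0|3
0|2|2|1|1
19) 0|0|2|0|3
0|1|1|3|0
0|2|3|2|3
0|3|1|0|2
1|2|2|1|3
0|2|2|1|1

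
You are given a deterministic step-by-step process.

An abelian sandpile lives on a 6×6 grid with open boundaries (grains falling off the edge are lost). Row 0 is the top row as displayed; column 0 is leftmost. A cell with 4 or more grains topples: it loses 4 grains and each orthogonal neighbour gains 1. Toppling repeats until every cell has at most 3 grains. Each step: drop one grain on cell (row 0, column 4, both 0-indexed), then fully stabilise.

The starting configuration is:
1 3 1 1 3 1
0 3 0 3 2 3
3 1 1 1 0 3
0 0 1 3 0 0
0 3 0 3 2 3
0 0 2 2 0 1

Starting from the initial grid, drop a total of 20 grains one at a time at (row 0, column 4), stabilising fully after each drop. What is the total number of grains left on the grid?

k=0  1 3 1 1 3 1
0 3 0 3 2 3
3 1 1 1 0 3
0 0 1 3 0 0
0 3 0 3 2 3
0 0 2 2 0 1
k=1  1 3 1 2 0 2
0 3 0 3 3 3
3 1 1 1 0 3
0 0 1 3 0 0
0 3 0 3 2 3
0 0 2 2 0 1
k=2  1 3 1 2 1 2
0 3 0 3 3 3
3 1 1 1 0 3
0 0 1 3 0 0
0 3 0 3 2 3
0 0 2 2 0 1
k=3  1 3 1 2 2 2
0 3 0 3 3 3
3 1 1 1 0 3
0 0 1 3 0 0
0 3 0 3 2 3
0 0 2 2 0 1
k=4  1 3 1 2 3 2
0 3 0 3 3 3
3 1 1 1 0 3
0 0 1 3 0 0
0 3 0 3 2 3
0 0 2 2 0 1
k=5  1 3 2 0 3 0
0 3 1 1 2 2
3 1 1 2 2 0
0 0 1 3 0 1
0 3 0 3 2 3
0 0 2 2 0 1
k=6  1 3 2 1 0 1
0 3 1 1 3 2
3 1 1 2 2 0
0 0 1 3 0 1
0 3 0 3 2 3
0 0 2 2 0 1
k=7  1 3 2 1 1 1
0 3 1 1 3 2
3 1 1 2 2 0
0 0 1 3 0 1
0 3 0 3 2 3
0 0 2 2 0 1
k=8  1 3 2 1 2 1
0 3 1 1 3 2
3 1 1 2 2 0
0 0 1 3 0 1
0 3 0 3 2 3
0 0 2 2 0 1
k=9  1 3 2 1 3 1
0 3 1 1 3 2
3 1 1 2 2 0
0 0 1 3 0 1
0 3 0 3 2 3
0 0 2 2 0 1
k=10  1 3 2 2 1 2
0 3 1 2 0 3
3 1 1 2 3 0
0 0 1 3 0 1
0 3 0 3 2 3
0 0 2 2 0 1
k=11  1 3 2 2 2 2
0 3 1 2 0 3
3 1 1 2 3 0
0 0 1 3 0 1
0 3 0 3 2 3
0 0 2 2 0 1
k=12  1 3 2 2 3 2
0 3 1 2 0 3
3 1 1 2 3 0
0 0 1 3 0 1
0 3 0 3 2 3
0 0 2 2 0 1
k=13  1 3 2 3 0 3
0 3 1 2 1 3
3 1 1 2 3 0
0 0 1 3 0 1
0 3 0 3 2 3
0 0 2 2 0 1
k=14  1 3 2 3 1 3
0 3 1 2 1 3
3 1 1 2 3 0
0 0 1 3 0 1
0 3 0 3 2 3
0 0 2 2 0 1
k=15  1 3 2 3 2 3
0 3 1 2 1 3
3 1 1 2 3 0
0 0 1 3 0 1
0 3 0 3 2 3
0 0 2 2 0 1
k=16  1 3 2 3 3 3
0 3 1 2 1 3
3 1 1 2 3 0
0 0 1 3 0 1
0 3 0 3 2 3
0 0 2 2 0 1
k=17  1 3 3 0 2 1
0 3 1 3 3 0
3 1 1 2 3 1
0 0 1 3 0 1
0 3 0 3 2 3
0 0 2 2 0 1
k=18  1 3 3 0 3 1
0 3 1 3 3 0
3 1 1 2 3 1
0 0 1 3 0 1
0 3 0 3 2 3
0 0 2 2 0 1
k=19  1 3 3 2 1 2
0 3 2 1 2 1
3 1 2 1 1 2
0 0 2 1 2 1
0 3 1 0 3 3
0 0 2 3 0 1
k=20  1 3 3 2 2 2
0 3 2 1 2 1
3 1 2 1 1 2
0 0 2 1 2 1
0 3 1 0 3 3
0 0 2 3 0 1

54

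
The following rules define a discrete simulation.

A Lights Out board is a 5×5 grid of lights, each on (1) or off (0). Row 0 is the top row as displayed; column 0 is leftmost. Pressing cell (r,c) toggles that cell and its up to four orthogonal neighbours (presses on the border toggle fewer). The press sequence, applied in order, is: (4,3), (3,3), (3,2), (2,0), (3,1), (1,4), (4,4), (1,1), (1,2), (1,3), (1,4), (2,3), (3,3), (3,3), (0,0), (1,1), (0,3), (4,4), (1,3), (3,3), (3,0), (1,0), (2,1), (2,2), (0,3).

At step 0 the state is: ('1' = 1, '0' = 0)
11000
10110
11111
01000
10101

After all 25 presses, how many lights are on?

15

gen 0: 11000
10110
11111
01000
10101
gen 1: 11000
10110
11111
01010
10010
gen 2: 11000
10110
11101
01101
10000
gen 3: 11000
10110
11001
00011
10100
gen 4: 11000
00110
00001
10011
10100
gen 5: 11000
00110
01001
01111
11100
gen 6: 11001
00101
01000
01111
11100
gen 7: 11001
00101
01000
01110
11111
gen 8: 10001
11001
00000
01110
11111
gen 9: 10101
10111
00100
01110
11111
gen 10: 10111
10000
00110
01110
11111
gen 11: 10110
10011
00111
01110
11111
gen 12: 10110
10001
00000
01100
11111
gen 13: 10110
10001
00010
01011
11101
gen 14: 10110
10001
00000
01100
11111
gen 15: 01110
00001
00000
01100
11111
gen 16: 00110
11101
01000
01100
11111
gen 17: 00001
11111
01000
01100
11111
gen 18: 00001
11111
01000
01101
11100
gen 19: 00011
11000
01010
01101
11100
gen 20: 00011
11000
01000
01010
11110
gen 21: 00011
11000
11000
10010
01110
gen 22: 10011
00000
01000
10010
01110
gen 23: 10011
01000
10100
11010
01110
gen 24: 10011
01100
11010
11110
01110
gen 25: 10100
01110
11010
11110
01110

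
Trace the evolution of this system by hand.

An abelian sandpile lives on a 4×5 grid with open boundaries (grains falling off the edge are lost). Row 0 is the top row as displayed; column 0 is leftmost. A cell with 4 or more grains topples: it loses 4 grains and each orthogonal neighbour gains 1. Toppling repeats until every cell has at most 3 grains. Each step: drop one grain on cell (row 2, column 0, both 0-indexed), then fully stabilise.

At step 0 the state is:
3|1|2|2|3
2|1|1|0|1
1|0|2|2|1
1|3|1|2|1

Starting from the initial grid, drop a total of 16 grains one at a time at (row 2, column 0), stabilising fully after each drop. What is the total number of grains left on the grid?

0) 3|1|2|2|3
2|1|1|0|1
1|0|2|2|1
1|3|1|2|1
1) 3|1|2|2|3
2|1|1|0|1
2|0|2|2|1
1|3|1|2|1
2) 3|1|2|2|3
2|1|1|0|1
3|0|2|2|1
1|3|1|2|1
3) 3|1|2|2|3
3|1|1|0|1
0|1|2|2|1
2|3|1|2|1
4) 3|1|2|2|3
3|1|1|0|1
1|1|2|2|1
2|3|1|2|1
5) 3|1|2|2|3
3|1|1|0|1
2|1|2|2|1
2|3|1|2|1
6) 3|1|2|2|3
3|1|1|0|1
3|1|2|2|1
2|3|1|2|1
7) 0|2|2|2|3
1|2|1|0|1
1|2|2|2|1
3|3|1|2|1
8) 0|2|2|2|3
1|2|1|0|1
2|2|2|2|1
3|3|1|2|1
9) 0|2|2|2|3
1|2|1|0|1
3|2|2|2|1
3|3|1|2|1
10) 0|2|2|2|3
2|3|1|0|1
2|0|3|2|1
1|1|2|2|1
11) 0|2|2|2|3
2|3|1|0|1
3|0|3|2|1
1|1|2|2|1
12) 0|2|2|2|3
3|3|1|0|1
0|1|3|2|1
2|1|2|2|1
13) 0|2|2|2|3
3|3|1|0|1
1|1|3|2|1
2|1|2|2|1
14) 0|2|2|2|3
3|3|1|0|1
2|1|3|2|1
2|1|2|2|1
15) 0|2|2|2|3
3|3|1|0|1
3|1|3|2|1
2|1|2|2|1
16) 1|3|2|2|3
1|0|2|0|1
1|3|3|2|1
3|1|2|2|1

34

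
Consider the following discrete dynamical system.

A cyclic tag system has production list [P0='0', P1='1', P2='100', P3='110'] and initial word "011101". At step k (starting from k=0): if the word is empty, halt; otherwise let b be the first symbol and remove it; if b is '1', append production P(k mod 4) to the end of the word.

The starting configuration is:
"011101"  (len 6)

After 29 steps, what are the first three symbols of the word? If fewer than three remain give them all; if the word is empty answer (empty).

step 0: "011101"  (len 6)
step 1: "11101"  (len 5)
step 2: "11011"  (len 5)
step 3: "1011100"  (len 7)
step 4: "011100110"  (len 9)
step 5: "11100110"  (len 8)
step 6: "11001101"  (len 8)
step 7: "1001101100"  (len 10)
step 8: "001101100110"  (len 12)
step 9: "01101100110"  (len 11)
step 10: "1101100110"  (len 10)
step 11: "101100110100"  (len 12)
step 12: "01100110100110"  (len 14)
step 13: "1100110100110"  (len 13)
step 14: "1001101001101"  (len 13)
step 15: "001101001101100"  (len 15)
step 16: "01101001101100"  (len 14)
step 17: "1101001101100"  (len 13)
step 18: "1010011011001"  (len 13)
step 19: "010011011001100"  (len 15)
step 20: "10011011001100"  (len 14)
step 21: "00110110011000"  (len 14)
step 22: "0110110011000"  (len 13)
step 23: "110110011000"  (len 12)
step 24: "10110011000110"  (len 14)
step 25: "01100110001100"  (len 14)
step 26: "1100110001100"  (len 13)
step 27: "100110001100100"  (len 15)
step 28: "00110001100100110"  (len 17)
step 29: "0110001100100110"  (len 16)

011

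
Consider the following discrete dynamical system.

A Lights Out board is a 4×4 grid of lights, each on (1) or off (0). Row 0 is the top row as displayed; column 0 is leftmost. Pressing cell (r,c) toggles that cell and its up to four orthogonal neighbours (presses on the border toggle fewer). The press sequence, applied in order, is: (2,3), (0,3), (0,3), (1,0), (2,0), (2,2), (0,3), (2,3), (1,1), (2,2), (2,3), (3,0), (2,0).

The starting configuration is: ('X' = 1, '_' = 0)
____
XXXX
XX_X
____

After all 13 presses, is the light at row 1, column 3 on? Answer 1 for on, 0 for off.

1

0) ____
XXXX
XX_X
____
1) ____
XXX_
XXX_
___X
2) __XX
XXXX
XXX_
___X
3) ____
XXX_
XXX_
___X
4) X___
__X_
_XX_
___X
5) X___
X_X_
X_X_
X__X
6) X___
X___
XX_X
X_XX
7) X_XX
X__X
XX_X
X_XX
8) X_XX
X___
XXX_
X_X_
9) XXXX
_XX_
X_X_
X_X_
10) XXXX
_X__
XX_X
X___
11) XXXX
_X_X
XXX_
X__X
12) XXXX
_X_X
_XX_
_X_X
13) XXXX
XX_X
X_X_
XX_X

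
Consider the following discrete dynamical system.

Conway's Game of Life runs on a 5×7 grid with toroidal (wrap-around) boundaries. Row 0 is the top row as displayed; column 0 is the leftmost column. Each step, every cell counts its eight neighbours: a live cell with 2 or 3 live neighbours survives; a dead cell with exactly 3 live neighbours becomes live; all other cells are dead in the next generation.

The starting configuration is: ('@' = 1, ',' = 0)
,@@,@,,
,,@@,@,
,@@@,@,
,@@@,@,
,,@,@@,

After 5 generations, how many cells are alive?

4

k=0  ,@@,@,,
,,@@,@,
,@@@,@,
,@@@,@,
,,@,@@,
k=1  ,@,,,,,
,,,,,@,
,,,,,@@
,,,,,@@
,,,,,@,
k=2  ,,,,,,,
,,,,,@@
,,,,@,,
,,,,@,,
,,,,,@@
k=3  ,,,,,,,
,,,,,@,
,,,,@,,
,,,,@,,
,,,,,@,
k=4  ,,,,,,,
,,,,,,,
,,,,@@,
,,,,@@,
,,,,,,,
k=5  ,,,,,,,
,,,,,,,
,,,,@@,
,,,,@@,
,,,,,,,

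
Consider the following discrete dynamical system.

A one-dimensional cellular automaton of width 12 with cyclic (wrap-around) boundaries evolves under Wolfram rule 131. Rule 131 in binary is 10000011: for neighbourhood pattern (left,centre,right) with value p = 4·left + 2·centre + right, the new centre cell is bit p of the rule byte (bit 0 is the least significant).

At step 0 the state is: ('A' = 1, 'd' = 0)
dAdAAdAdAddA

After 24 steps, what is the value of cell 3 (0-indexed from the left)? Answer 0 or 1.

[0] dAdAAdAdAddA
[1] ddddddddddAd
[2] AAAAAAAAAAdd
[3] dAAAAAAAAddA
[4] ddAAAAAAddAd
[5] AAdAAAAddAdd
[6] ddddAAddAddA
[7] dAAAdddAddAd
[8] AdAddAAddAdd
[9] ddddAdddAddA
[10] dAAAddAAddAd
[11] AdAddAdddAdd
[12] ddddAddAAddA
[13] dAAAddAdddAd
[14] AdAddAddAAdd
[15] ddddAddAdddA
[16] dAAAddAddAAd
[17] AdAddAddAddd
[18] ddddAddAddAA
[19] dAAAddAddAdd
[20] AdAddAddAddA
[21] ddddAddAddAd
[22] AAAAddAddAdd
[23] dAAddAddAddA
[24] ddddAddAddAd

0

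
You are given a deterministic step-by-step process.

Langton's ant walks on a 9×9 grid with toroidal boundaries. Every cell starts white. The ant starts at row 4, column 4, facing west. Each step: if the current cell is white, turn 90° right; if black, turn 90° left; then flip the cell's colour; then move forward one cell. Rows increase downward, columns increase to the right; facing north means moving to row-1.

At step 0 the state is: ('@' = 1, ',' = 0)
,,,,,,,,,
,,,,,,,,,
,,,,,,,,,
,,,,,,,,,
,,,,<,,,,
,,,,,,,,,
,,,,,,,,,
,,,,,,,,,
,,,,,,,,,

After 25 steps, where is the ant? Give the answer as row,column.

[0] ,,,,,,,,,
,,,,,,,,,
,,,,,,,,,
,,,,,,,,,
,,,,<,,,,
,,,,,,,,,
,,,,,,,,,
,,,,,,,,,
,,,,,,,,,
[1] ,,,,,,,,,
,,,,,,,,,
,,,,,,,,,
,,,,^,,,,
,,,,@,,,,
,,,,,,,,,
,,,,,,,,,
,,,,,,,,,
,,,,,,,,,
[2] ,,,,,,,,,
,,,,,,,,,
,,,,,,,,,
,,,,@>,,,
,,,,@,,,,
,,,,,,,,,
,,,,,,,,,
,,,,,,,,,
,,,,,,,,,
[3] ,,,,,,,,,
,,,,,,,,,
,,,,,,,,,
,,,,@@,,,
,,,,@v,,,
,,,,,,,,,
,,,,,,,,,
,,,,,,,,,
,,,,,,,,,
[4] ,,,,,,,,,
,,,,,,,,,
,,,,,,,,,
,,,,@@,,,
,,,,<@,,,
,,,,,,,,,
,,,,,,,,,
,,,,,,,,,
,,,,,,,,,
[5] ,,,,,,,,,
,,,,,,,,,
,,,,,,,,,
,,,,@@,,,
,,,,,@,,,
,,,,v,,,,
,,,,,,,,,
,,,,,,,,,
,,,,,,,,,
[6] ,,,,,,,,,
,,,,,,,,,
,,,,,,,,,
,,,,@@,,,
,,,,,@,,,
,,,<@,,,,
,,,,,,,,,
,,,,,,,,,
,,,,,,,,,
[7] ,,,,,,,,,
,,,,,,,,,
,,,,,,,,,
,,,,@@,,,
,,,^,@,,,
,,,@@,,,,
,,,,,,,,,
,,,,,,,,,
,,,,,,,,,
[8] ,,,,,,,,,
,,,,,,,,,
,,,,,,,,,
,,,,@@,,,
,,,@>@,,,
,,,@@,,,,
,,,,,,,,,
,,,,,,,,,
,,,,,,,,,
[9] ,,,,,,,,,
,,,,,,,,,
,,,,,,,,,
,,,,@@,,,
,,,@@@,,,
,,,@v,,,,
,,,,,,,,,
,,,,,,,,,
,,,,,,,,,
[10] ,,,,,,,,,
,,,,,,,,,
,,,,,,,,,
,,,,@@,,,
,,,@@@,,,
,,,@,>,,,
,,,,,,,,,
,,,,,,,,,
,,,,,,,,,
[11] ,,,,,,,,,
,,,,,,,,,
,,,,,,,,,
,,,,@@,,,
,,,@@@,,,
,,,@,@,,,
,,,,,v,,,
,,,,,,,,,
,,,,,,,,,
[12] ,,,,,,,,,
,,,,,,,,,
,,,,,,,,,
,,,,@@,,,
,,,@@@,,,
,,,@,@,,,
,,,,<@,,,
,,,,,,,,,
,,,,,,,,,
[13] ,,,,,,,,,
,,,,,,,,,
,,,,,,,,,
,,,,@@,,,
,,,@@@,,,
,,,@^@,,,
,,,,@@,,,
,,,,,,,,,
,,,,,,,,,
[14] ,,,,,,,,,
,,,,,,,,,
,,,,,,,,,
,,,,@@,,,
,,,@@@,,,
,,,@@>,,,
,,,,@@,,,
,,,,,,,,,
,,,,,,,,,
[15] ,,,,,,,,,
,,,,,,,,,
,,,,,,,,,
,,,,@@,,,
,,,@@^,,,
,,,@@,,,,
,,,,@@,,,
,,,,,,,,,
,,,,,,,,,
[16] ,,,,,,,,,
,,,,,,,,,
,,,,,,,,,
,,,,@@,,,
,,,@<,,,,
,,,@@,,,,
,,,,@@,,,
,,,,,,,,,
,,,,,,,,,
[17] ,,,,,,,,,
,,,,,,,,,
,,,,,,,,,
,,,,@@,,,
,,,@,,,,,
,,,@v,,,,
,,,,@@,,,
,,,,,,,,,
,,,,,,,,,
[18] ,,,,,,,,,
,,,,,,,,,
,,,,,,,,,
,,,,@@,,,
,,,@,,,,,
,,,@,>,,,
,,,,@@,,,
,,,,,,,,,
,,,,,,,,,
[19] ,,,,,,,,,
,,,,,,,,,
,,,,,,,,,
,,,,@@,,,
,,,@,,,,,
,,,@,@,,,
,,,,@v,,,
,,,,,,,,,
,,,,,,,,,
[20] ,,,,,,,,,
,,,,,,,,,
,,,,,,,,,
,,,,@@,,,
,,,@,,,,,
,,,@,@,,,
,,,,@,>,,
,,,,,,,,,
,,,,,,,,,
[21] ,,,,,,,,,
,,,,,,,,,
,,,,,,,,,
,,,,@@,,,
,,,@,,,,,
,,,@,@,,,
,,,,@,@,,
,,,,,,v,,
,,,,,,,,,
[22] ,,,,,,,,,
,,,,,,,,,
,,,,,,,,,
,,,,@@,,,
,,,@,,,,,
,,,@,@,,,
,,,,@,@,,
,,,,,<@,,
,,,,,,,,,
[23] ,,,,,,,,,
,,,,,,,,,
,,,,,,,,,
,,,,@@,,,
,,,@,,,,,
,,,@,@,,,
,,,,@^@,,
,,,,,@@,,
,,,,,,,,,
[24] ,,,,,,,,,
,,,,,,,,,
,,,,,,,,,
,,,,@@,,,
,,,@,,,,,
,,,@,@,,,
,,,,@@>,,
,,,,,@@,,
,,,,,,,,,
[25] ,,,,,,,,,
,,,,,,,,,
,,,,,,,,,
,,,,@@,,,
,,,@,,,,,
,,,@,@^,,
,,,,@@,,,
,,,,,@@,,
,,,,,,,,,

5,6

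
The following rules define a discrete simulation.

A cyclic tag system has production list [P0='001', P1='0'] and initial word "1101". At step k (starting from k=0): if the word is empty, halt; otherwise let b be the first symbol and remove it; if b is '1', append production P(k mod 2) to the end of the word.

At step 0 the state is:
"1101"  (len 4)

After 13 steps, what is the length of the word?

0) "1101"  (len 4)
1) "101001"  (len 6)
2) "010010"  (len 6)
3) "10010"  (len 5)
4) "00100"  (len 5)
5) "0100"  (len 4)
6) "100"  (len 3)
7) "00001"  (len 5)
8) "0001"  (len 4)
9) "001"  (len 3)
10) "01"  (len 2)
11) "1"  (len 1)
12) "0"  (len 1)
13) (halted — word empty)

0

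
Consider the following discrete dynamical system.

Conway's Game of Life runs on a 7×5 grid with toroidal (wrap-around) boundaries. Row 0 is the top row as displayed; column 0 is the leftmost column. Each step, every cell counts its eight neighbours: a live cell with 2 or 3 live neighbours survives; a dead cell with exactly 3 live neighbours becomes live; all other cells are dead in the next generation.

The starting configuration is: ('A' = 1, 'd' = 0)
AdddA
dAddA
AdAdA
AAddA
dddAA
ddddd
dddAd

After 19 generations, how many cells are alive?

4

t=0: AdddA
dAddA
AdAdA
AAddA
dddAA
ddddd
dddAd
t=1: AddAA
dAddd
ddAdd
dAAdd
dddAA
dddAA
ddddA
t=2: AddAA
AAAAA
ddAdd
dAAdd
AdddA
Adddd
ddddd
t=3: ddddd
ddddd
ddddA
AAAAd
AdddA
AdddA
Adddd
t=4: ddddd
ddddd
AAAAA
dAAAd
ddAdd
dAddd
AdddA
t=5: ddddd
AAAAA
AdddA
ddddd
dddAd
AAddd
Adddd
t=6: ddAAd
dAAAd
ddAdd
ddddA
ddddd
AAddA
AAddd
t=7: AddAA
dAddd
dAAdd
ddddd
ddddA
dAddA
dddAd
t=8: AdAAA
dAdAA
dAAdd
ddddd
Adddd
AddAA
ddAAd
t=9: Adddd
ddddd
AAAAd
dAddd
Adddd
AAAAd
ddddd
t=10: ddddd
AdAdA
AAAdd
ddddA
AdddA
AAAdA
AdAdA
t=11: ddddd
AdAAA
ddAdd
dddAA
ddddd
ddAdd
ddAdA
t=12: AAAdd
dAAAA
AAAdd
dddAd
dddAd
dddAd
dddAd
t=13: Adddd
ddddA
Adddd
dAdAA
ddAAA
ddAAA
dAdAA
t=14: AddAd
AdddA
AddAd
dAddd
dAddd
dAddd
dAddd
t=15: AAddd
AAdAd
AAddd
AAAdd
AAAdd
AAAdd
AAAdd
t=16: ddddd
ddddd
ddddd
ddddA
dddAA
dddAA
ddddA
t=17: ddddd
ddddd
ddddd
dddAA
Adddd
Adddd
dddAA
t=18: ddddd
ddddd
ddddd
ddddA
Adddd
Adddd
ddddA
t=19: ddddd
ddddd
ddddd
ddddd
AdddA
AdddA
ddddd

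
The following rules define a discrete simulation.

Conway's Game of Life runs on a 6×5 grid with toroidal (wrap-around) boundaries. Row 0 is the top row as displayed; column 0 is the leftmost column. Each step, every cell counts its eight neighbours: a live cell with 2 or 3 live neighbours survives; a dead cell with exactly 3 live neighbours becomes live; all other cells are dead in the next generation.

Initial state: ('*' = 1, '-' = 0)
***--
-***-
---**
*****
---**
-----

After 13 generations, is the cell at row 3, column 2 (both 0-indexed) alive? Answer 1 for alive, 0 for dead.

1

step 0: ***--
-***-
---**
*****
---**
-----
step 1: *--*-
-----
-----
-*---
-*---
*****
step 2: *--*-
-----
-----
-----
---**
---*-
step 3: ----*
-----
-----
-----
---**
--**-
step 4: ---*-
-----
-----
-----
--***
--*--
step 5: -----
-----
-----
---*-
--**-
--*-*
step 6: -----
-----
-----
--**-
--*-*
--*--
step 7: -----
-----
-----
--**-
-**--
---*-
step 8: -----
-----
-----
-***-
-*---
--*--
step 9: -----
-----
--*--
-**--
-*-*-
-----
step 10: -----
-----
-**--
-*-*-
-*---
-----
step 11: -----
-----
-**--
**---
--*--
-----
step 12: -----
-----
***--
*----
-*---
-----
step 13: -----
-*---
**---
*-*--
-----
-----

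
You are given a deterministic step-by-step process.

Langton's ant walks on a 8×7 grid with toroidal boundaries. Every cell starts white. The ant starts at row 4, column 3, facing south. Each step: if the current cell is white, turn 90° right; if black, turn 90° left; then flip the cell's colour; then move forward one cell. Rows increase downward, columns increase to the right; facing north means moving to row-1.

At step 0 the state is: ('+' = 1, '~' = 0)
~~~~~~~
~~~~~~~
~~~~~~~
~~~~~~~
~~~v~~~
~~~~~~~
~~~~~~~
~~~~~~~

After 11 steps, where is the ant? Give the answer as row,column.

t=0: ~~~~~~~
~~~~~~~
~~~~~~~
~~~~~~~
~~~v~~~
~~~~~~~
~~~~~~~
~~~~~~~
t=1: ~~~~~~~
~~~~~~~
~~~~~~~
~~~~~~~
~~<+~~~
~~~~~~~
~~~~~~~
~~~~~~~
t=2: ~~~~~~~
~~~~~~~
~~~~~~~
~~^~~~~
~~++~~~
~~~~~~~
~~~~~~~
~~~~~~~
t=3: ~~~~~~~
~~~~~~~
~~~~~~~
~~+>~~~
~~++~~~
~~~~~~~
~~~~~~~
~~~~~~~
t=4: ~~~~~~~
~~~~~~~
~~~~~~~
~~++~~~
~~+v~~~
~~~~~~~
~~~~~~~
~~~~~~~
t=5: ~~~~~~~
~~~~~~~
~~~~~~~
~~++~~~
~~+~>~~
~~~~~~~
~~~~~~~
~~~~~~~
t=6: ~~~~~~~
~~~~~~~
~~~~~~~
~~++~~~
~~+~+~~
~~~~v~~
~~~~~~~
~~~~~~~
t=7: ~~~~~~~
~~~~~~~
~~~~~~~
~~++~~~
~~+~+~~
~~~<+~~
~~~~~~~
~~~~~~~
t=8: ~~~~~~~
~~~~~~~
~~~~~~~
~~++~~~
~~+^+~~
~~~++~~
~~~~~~~
~~~~~~~
t=9: ~~~~~~~
~~~~~~~
~~~~~~~
~~++~~~
~~++>~~
~~~++~~
~~~~~~~
~~~~~~~
t=10: ~~~~~~~
~~~~~~~
~~~~~~~
~~++^~~
~~++~~~
~~~++~~
~~~~~~~
~~~~~~~
t=11: ~~~~~~~
~~~~~~~
~~~~~~~
~~+++>~
~~++~~~
~~~++~~
~~~~~~~
~~~~~~~

3,5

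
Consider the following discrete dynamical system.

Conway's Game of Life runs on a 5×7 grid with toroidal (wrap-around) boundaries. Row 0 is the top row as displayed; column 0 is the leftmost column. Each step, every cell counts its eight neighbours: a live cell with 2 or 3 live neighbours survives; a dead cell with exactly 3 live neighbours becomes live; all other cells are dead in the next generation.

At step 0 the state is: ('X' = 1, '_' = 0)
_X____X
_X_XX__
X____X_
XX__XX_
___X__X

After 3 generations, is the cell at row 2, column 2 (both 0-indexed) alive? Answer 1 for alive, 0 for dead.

0

step 0: _X____X
_X_XX__
X____X_
XX__XX_
___X__X
step 1: ___XXX_
_XX_XXX
X_XX_X_
XX__XX_
_XX_X_X
step 2: _______
XX_____
_______
_______
_XX___X
step 3: __X____
_______
_______
_______
_______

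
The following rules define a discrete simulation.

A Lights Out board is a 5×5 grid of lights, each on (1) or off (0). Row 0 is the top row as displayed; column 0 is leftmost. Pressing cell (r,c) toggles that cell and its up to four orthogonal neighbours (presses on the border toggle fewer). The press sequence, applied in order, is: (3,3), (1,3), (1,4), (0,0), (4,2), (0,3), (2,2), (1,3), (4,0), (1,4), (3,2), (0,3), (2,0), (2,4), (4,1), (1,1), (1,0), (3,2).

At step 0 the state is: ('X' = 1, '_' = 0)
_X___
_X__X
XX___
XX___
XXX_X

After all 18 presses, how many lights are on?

12

0) _X___
_X__X
XX___
XX___
XXX_X
1) _X___
_X__X
XX_X_
XXXXX
XXXXX
2) _X_X_
_XXX_
XX___
XXXXX
XXXXX
3) _X_XX
_XX_X
XX__X
XXXXX
XXXXX
4) X__XX
XXX_X
XX__X
XXXXX
XXXXX
5) X__XX
XXX_X
XX__X
XX_XX
X___X
6) X_X__
XXXXX
XX__X
XX_XX
X___X
7) X_X__
XX_XX
X_XXX
XXXXX
X___X
8) X_XX_
XXX__
X_X_X
XXXXX
X___X
9) X_XX_
XXX__
X_X_X
_XXXX
_X__X
10) X_XXX
XXXXX
X_X__
_XXXX
_X__X
11) X_XXX
XXXXX
X____
____X
_XX_X
12) X____
XXX_X
X____
____X
_XX_X
13) X____
_XX_X
_X___
X___X
_XX_X
14) X____
_XX__
_X_XX
X____
_XX_X
15) X____
_XX__
_X_XX
XX___
X___X
16) XX___
X____
___XX
XX___
X___X
17) _X___
_X___
X__XX
XX___
X___X
18) _X___
_X___
X_XXX
X_XX_
X_X_X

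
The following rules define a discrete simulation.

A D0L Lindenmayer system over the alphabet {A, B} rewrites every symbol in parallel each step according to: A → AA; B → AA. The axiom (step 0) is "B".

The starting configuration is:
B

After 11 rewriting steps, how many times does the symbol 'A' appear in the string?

2048

step 0: B
step 1: AA
step 2: AAAA
step 3: AAAAAAAA
step 4: AAAAAAAAAAAAAAAA
step 5: AAAAAAAAAAAAAAAAAAAAAAAAAAAAAAAA
step 6: AAAAAAAAAAAAAAAAAAAAAAAAAAAAAAAAAAAAAAAAAAAAAAAAAAAAAAAAAAAAAAAA
step 7: AAAAAAAAAAAAAAAAAAAAAAAAAAAAAAAAAAAAAAAAAAAAAAAAAAAAAAAAAA…AAAAAAAAAAAAAAAAAAAAAAAAAAAAAAAAAAAAAAAAAAAAAAAAAAAAAAAAAA  (len 128)
step 8: AAAAAAAAAAAAAAAAAAAAAAAAAAAAAAAAAAAAAAAAAAAAAAAAAAAAAAAAAA…AAAAAAAAAAAAAAAAAAAAAAAAAAAAAAAAAAAAAAAAAAAAAAAAAAAAAAAAAA  (len 256)
step 9: AAAAAAAAAAAAAAAAAAAAAAAAAAAAAAAAAAAAAAAAAAAAAAAAAAAAAAAAAA…AAAAAAAAAAAAAAAAAAAAAAAAAAAAAAAAAAAAAAAAAAAAAAAAAAAAAAAAAA  (len 512)
step 10: AAAAAAAAAAAAAAAAAAAAAAAAAAAAAAAAAAAAAAAAAAAAAAAAAAAAAAAAAA…AAAAAAAAAAAAAAAAAAAAAAAAAAAAAAAAAAAAAAAAAAAAAAAAAAAAAAAAAA  (len 1024)
step 11: AAAAAAAAAAAAAAAAAAAAAAAAAAAAAAAAAAAAAAAAAAAAAAAAAAAAAAAAAA…AAAAAAAAAAAAAAAAAAAAAAAAAAAAAAAAAAAAAAAAAAAAAAAAAAAAAAAAAA  (len 2048)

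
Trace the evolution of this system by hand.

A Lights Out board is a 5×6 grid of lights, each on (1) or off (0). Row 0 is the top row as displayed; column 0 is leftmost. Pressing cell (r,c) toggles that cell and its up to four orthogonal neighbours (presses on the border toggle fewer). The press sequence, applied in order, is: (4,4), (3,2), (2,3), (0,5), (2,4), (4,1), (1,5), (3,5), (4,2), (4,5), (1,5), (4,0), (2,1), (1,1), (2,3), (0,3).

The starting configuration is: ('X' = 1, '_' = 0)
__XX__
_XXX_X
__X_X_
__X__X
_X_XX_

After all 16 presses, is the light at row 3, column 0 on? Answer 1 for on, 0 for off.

1

t=0: __XX__
_XXX_X
__X_X_
__X__X
_X_XX_
t=1: __XX__
_XXX_X
__X_X_
__X_XX
_X___X
t=2: __XX__
_XXX_X
____X_
_X_XXX
_XX__X
t=3: __XX__
_XX__X
__XX__
_X__XX
_XX__X
t=4: __XXXX
_XX___
__XX__
_X__XX
_XX__X
t=5: __XXXX
_XX_X_
__X_XX
_X___X
_XX__X
t=6: __XXXX
_XX_X_
__X_XX
_____X
X____X
t=7: __XXX_
_XX__X
__X_X_
_____X
X____X
t=8: __XXX_
_XX__X
__X_XX
____X_
X_____
t=9: __XXX_
_XX__X
__X_XX
__X_X_
XXXX__
t=10: __XXX_
_XX__X
__X_XX
__X_XX
XXXXXX
t=11: __XXXX
_XX_X_
__X_X_
__X_XX
XXXXXX
t=12: __XXXX
_XX_X_
__X_X_
X_X_XX
__XXXX
t=13: __XXXX
__X_X_
XX__X_
XXX_XX
__XXXX
t=14: _XXXXX
XX__X_
X___X_
XXX_XX
__XXXX
t=15: _XXXXX
XX_XX_
X_XX__
XXXXXX
__XXXX
t=16: _X___X
XX__X_
X_XX__
XXXXXX
__XXXX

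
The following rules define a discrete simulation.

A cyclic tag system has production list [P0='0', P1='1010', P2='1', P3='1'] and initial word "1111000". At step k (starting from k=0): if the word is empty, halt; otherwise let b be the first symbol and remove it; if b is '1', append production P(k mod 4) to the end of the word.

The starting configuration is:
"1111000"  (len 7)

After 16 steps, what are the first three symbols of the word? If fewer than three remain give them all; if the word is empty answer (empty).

0) "1111000"  (len 7)
1) "1110000"  (len 7)
2) "1100001010"  (len 10)
3) "1000010101"  (len 10)
4) "0000101011"  (len 10)
5) "000101011"  (len 9)
6) "00101011"  (len 8)
7) "0101011"  (len 7)
8) "101011"  (len 6)
9) "010110"  (len 6)
10) "10110"  (len 5)
11) "01101"  (len 5)
12) "1101"  (len 4)
13) "1010"  (len 4)
14) "0101010"  (len 7)
15) "101010"  (len 6)
16) "010101"  (len 6)

010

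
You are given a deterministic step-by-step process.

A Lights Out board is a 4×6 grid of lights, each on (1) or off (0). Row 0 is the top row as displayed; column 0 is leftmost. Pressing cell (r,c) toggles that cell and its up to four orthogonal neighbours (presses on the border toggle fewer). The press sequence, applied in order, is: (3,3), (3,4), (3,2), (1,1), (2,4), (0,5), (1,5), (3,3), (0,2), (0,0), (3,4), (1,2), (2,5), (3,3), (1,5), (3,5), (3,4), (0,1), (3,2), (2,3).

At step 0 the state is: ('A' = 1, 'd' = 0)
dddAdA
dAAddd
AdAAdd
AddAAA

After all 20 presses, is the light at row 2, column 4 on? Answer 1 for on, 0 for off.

gen 0: dddAdA
dAAddd
AdAAdd
AddAAA
gen 1: dddAdA
dAAddd
AdAddd
AdAddA
gen 2: dddAdA
dAAddd
AdAdAd
AdAAAd
gen 3: dddAdA
dAAddd
AdddAd
AAddAd
gen 4: dAdAdA
Addddd
AAddAd
AAddAd
gen 5: dAdAdA
AdddAd
AAdAdA
AAdddd
gen 6: dAdAAd
AdddAA
AAdAdA
AAdddd
gen 7: dAdAAA
Addddd
AAdAdd
AAdddd
gen 8: dAdAAA
Addddd
AAdddd
AAAAAd
gen 9: ddAdAA
AdAddd
AAdddd
AAAAAd
gen 10: AAAdAA
ddAddd
AAdddd
AAAAAd
gen 11: AAAdAA
ddAddd
AAddAd
AAAddA
gen 12: AAddAA
dAdAdd
AAAdAd
AAAddA
gen 13: AAddAA
dAdAdA
AAAddA
AAAddd
gen 14: AAddAA
dAdAdA
AAAAdA
AAdAAd
gen 15: AAddAd
dAdAAd
AAAAdd
AAdAAd
gen 16: AAddAd
dAdAAd
AAAAdA
AAdAdA
gen 17: AAddAd
dAdAAd
AAAAAA
AAddAd
gen 18: ddAdAd
dddAAd
AAAAAA
AAddAd
gen 19: ddAdAd
dddAAd
AAdAAA
AdAAAd
gen 20: ddAdAd
ddddAd
AAAddA
AdAdAd

0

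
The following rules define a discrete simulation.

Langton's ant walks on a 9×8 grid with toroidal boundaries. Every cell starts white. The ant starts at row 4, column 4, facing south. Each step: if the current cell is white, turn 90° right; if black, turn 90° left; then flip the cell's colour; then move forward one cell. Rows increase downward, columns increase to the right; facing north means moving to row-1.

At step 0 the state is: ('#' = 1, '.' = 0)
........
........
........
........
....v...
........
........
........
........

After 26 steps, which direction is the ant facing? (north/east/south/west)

0) ........
........
........
........
....v...
........
........
........
........
1) ........
........
........
........
...<#...
........
........
........
........
2) ........
........
........
...^....
...##...
........
........
........
........
3) ........
........
........
...#>...
...##...
........
........
........
........
4) ........
........
........
...##...
...#v...
........
........
........
........
5) ........
........
........
...##...
...#.>..
........
........
........
........
6) ........
........
........
...##...
...#.#..
.....v..
........
........
........
7) ........
........
........
...##...
...#.#..
....<#..
........
........
........
8) ........
........
........
...##...
...#^#..
....##..
........
........
........
9) ........
........
........
...##...
...##>..
....##..
........
........
........
10) ........
........
........
...##^..
...##...
....##..
........
........
........
11) ........
........
........
...###>.
...##...
....##..
........
........
........
12) ........
........
........
...####.
...##.v.
....##..
........
........
........
13) ........
........
........
...####.
...##<#.
....##..
........
........
........
14) ........
........
........
...##^#.
...####.
....##..
........
........
........
15) ........
........
........
...#<.#.
...####.
....##..
........
........
........
16) ........
........
........
...#..#.
...#v##.
....##..
........
........
........
17) ........
........
........
...#..#.
...#.>#.
....##..
........
........
........
18) ........
........
........
...#.^#.
...#..#.
....##..
........
........
........
19) ........
........
........
...#.#>.
...#..#.
....##..
........
........
........
20) ........
........
......^.
...#.#..
...#..#.
....##..
........
........
........
21) ........
........
......#>
...#.#..
...#..#.
....##..
........
........
........
22) ........
........
......##
...#.#.v
...#..#.
....##..
........
........
........
23) ........
........
......##
...#.#<#
...#..#.
....##..
........
........
........
24) ........
........
......^#
...#.###
...#..#.
....##..
........
........
........
25) ........
........
.....<.#
...#.###
...#..#.
....##..
........
........
........
26) ........
.....^..
.....#.#
...#.###
...#..#.
....##..
........
........
........

north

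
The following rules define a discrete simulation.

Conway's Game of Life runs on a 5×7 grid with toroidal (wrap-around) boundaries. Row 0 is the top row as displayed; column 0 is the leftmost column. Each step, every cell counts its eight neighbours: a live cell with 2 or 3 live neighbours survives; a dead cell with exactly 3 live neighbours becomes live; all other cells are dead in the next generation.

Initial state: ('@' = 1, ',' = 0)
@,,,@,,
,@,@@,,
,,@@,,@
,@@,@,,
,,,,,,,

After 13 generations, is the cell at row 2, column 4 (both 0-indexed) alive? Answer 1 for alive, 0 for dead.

0) @,,,@,,
,@,@@,,
,,@@,,@
,@@,@,,
,,,,,,,
1) ,,,@@,,
@@,,@@,
@,,,,@,
,@@,,,,
,@,@,,,
2) @@,@,@,
@@,@,@,
@,@,@@,
@@@,,,,
,@,@@,,
3) ,,,@,@,
,,,@,@,
,,,,@@,
@,,,,@@
,,,@@,@
4) ,,@@,@@
,,,@,@@
,,,,,,,
@,,@,,,
@,,@,,,
5) @,@@,@,
,,@@,@@
,,,,@,@
,,,,,,,
@@,@,,,
6) @,,,,@,
@@@,,,,
,,,@@,@
@,,,,,,
@@,@@,@
7) ,,,@@@,
@@@@@@,
,,@@,,@
,@@,,,,
,@,,@@,
8) @,,,,,,
@@,,,,,
,,,,,@@
@@,,@@,
,@,,,@,
9) @,,,,,@
@@,,,,,
,,,,@@,
@@,,@,,
,@,,@@,
10) ,,,,,@@
@@,,,@,
,,,,@@@
@@,@,,@
,@,,@@,
11) ,@,,,,,
@,,,,,,
,,@,@,,
,@@@,,,
,@@,@,,
12) @@@,,,,
,@,,,,,
,,@,,,,
,,,,@,,
@,,,,,,
13) @,@,,,,
@,,,,,,
,,,,,,,
,,,,,,,
@,,,,,,

0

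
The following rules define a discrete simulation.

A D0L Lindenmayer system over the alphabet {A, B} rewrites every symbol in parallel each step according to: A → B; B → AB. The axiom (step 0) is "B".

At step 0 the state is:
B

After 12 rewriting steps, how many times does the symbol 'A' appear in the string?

0) B
1) AB
2) BAB
3) ABBAB
4) BABABBAB
5) ABBABBABABBAB
6) BABABBABABBABBABABBAB
7) ABBABBABABBABBABABBABABBABBABABBAB
8) BABABBABABBABBABABBABABBABBABABBABBABABBABABBABBABABBAB
9) ABBABBABABBABBABABBABABBABBABABBABBABABBABABBABBABABBABABBABBABABBABBABABBABABBABBABABBAB
10) BABABBABABBABBABABBABABBABBABABBABBABABBABABBABBABABBABABB…BABBABABBABABBABBABABBABABBABBABABBABBABABBABABBABBABABBAB  (len 144)
11) ABBABBABABBABBABABBABABBABBABABBABBABABBABABBABBABABBABABB…BABBABABBABABBABBABABBABABBABBABABBABBABABBABABBABBABABBAB  (len 233)
12) BABABBABABBABBABABBABABBABBABABBABBABABBABABBABBABABBABABB…BABBABABBABABBABBABABBABABBABBABABBABBABABBABABBABBABABBAB  (len 377)

144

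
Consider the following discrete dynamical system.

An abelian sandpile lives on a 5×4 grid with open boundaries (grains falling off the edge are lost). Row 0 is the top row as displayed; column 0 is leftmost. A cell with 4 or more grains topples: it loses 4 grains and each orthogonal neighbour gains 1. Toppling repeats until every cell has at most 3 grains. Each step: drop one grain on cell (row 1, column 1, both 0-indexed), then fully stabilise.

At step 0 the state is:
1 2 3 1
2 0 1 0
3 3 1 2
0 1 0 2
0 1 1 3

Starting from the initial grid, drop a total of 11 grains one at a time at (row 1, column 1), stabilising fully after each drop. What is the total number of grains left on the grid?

34

k=0  1 2 3 1
2 0 1 0
3 3 1 2
0 1 0 2
0 1 1 3
k=1  1 2 3 1
2 1 1 0
3 3 1 2
0 1 0 2
0 1 1 3
k=2  1 2 3 1
2 2 1 0
3 3 1 2
0 1 0 2
0 1 1 3
k=3  1 2 3 1
2 3 1 0
3 3 1 2
0 1 0 2
0 1 1 3
k=4  2 3 3 1
0 2 2 0
1 1 2 2
1 2 0 2
0 1 1 3
k=5  2 3 3 1
0 3 2 0
1 1 2 2
1 2 0 2
0 1 1 3
k=6  3 1 1 2
1 2 0 1
1 2 3 2
1 2 0 2
0 1 1 3
k=7  3 1 1 2
1 3 0 1
1 2 3 2
1 2 0 2
0 1 1 3
k=8  3 2 1 2
2 0 1 1
1 3 3 2
1 2 0 2
0 1 1 3
k=9  3 2 1 2
2 1 1 1
1 3 3 2
1 2 0 2
0 1 1 3
k=10  3 2 1 2
2 2 1 1
1 3 3 2
1 2 0 2
0 1 1 3
k=11  3 2 1 2
2 3 1 1
1 3 3 2
1 2 0 2
0 1 1 3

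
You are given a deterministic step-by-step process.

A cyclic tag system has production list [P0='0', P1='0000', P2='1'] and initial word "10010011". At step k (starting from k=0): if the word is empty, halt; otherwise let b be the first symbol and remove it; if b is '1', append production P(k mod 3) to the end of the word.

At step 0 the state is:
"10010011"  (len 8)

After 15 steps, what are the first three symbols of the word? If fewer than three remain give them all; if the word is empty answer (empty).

(empty)

0) "10010011"  (len 8)
1) "00100110"  (len 8)
2) "0100110"  (len 7)
3) "100110"  (len 6)
4) "001100"  (len 6)
5) "01100"  (len 5)
6) "1100"  (len 4)
7) "1000"  (len 4)
8) "0000000"  (len 7)
9) "000000"  (len 6)
10) "00000"  (len 5)
11) "0000"  (len 4)
12) "000"  (len 3)
13) "00"  (len 2)
14) "0"  (len 1)
15) (halted — word empty)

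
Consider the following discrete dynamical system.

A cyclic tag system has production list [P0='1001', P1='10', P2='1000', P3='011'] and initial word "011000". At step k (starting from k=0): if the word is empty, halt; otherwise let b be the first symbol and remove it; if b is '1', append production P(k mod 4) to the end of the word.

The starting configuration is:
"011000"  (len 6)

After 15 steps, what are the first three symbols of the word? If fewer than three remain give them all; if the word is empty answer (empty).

010

t=0: "011000"  (len 6)
t=1: "11000"  (len 5)
t=2: "100010"  (len 6)
t=3: "000101000"  (len 9)
t=4: "00101000"  (len 8)
t=5: "0101000"  (len 7)
t=6: "101000"  (len 6)
t=7: "010001000"  (len 9)
t=8: "10001000"  (len 8)
t=9: "00010001001"  (len 11)
t=10: "0010001001"  (len 10)
t=11: "010001001"  (len 9)
t=12: "10001001"  (len 8)
t=13: "00010011001"  (len 11)
t=14: "0010011001"  (len 10)
t=15: "010011001"  (len 9)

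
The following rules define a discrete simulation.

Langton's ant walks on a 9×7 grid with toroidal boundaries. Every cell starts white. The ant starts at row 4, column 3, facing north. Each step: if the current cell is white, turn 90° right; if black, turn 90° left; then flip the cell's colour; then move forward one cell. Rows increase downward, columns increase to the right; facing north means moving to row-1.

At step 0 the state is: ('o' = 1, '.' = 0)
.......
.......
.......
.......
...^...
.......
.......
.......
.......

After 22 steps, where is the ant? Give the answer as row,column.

[0] .......
.......
.......
.......
...^...
.......
.......
.......
.......
[1] .......
.......
.......
.......
...o>..
.......
.......
.......
.......
[2] .......
.......
.......
.......
...oo..
....v..
.......
.......
.......
[3] .......
.......
.......
.......
...oo..
...<o..
.......
.......
.......
[4] .......
.......
.......
.......
...^o..
...oo..
.......
.......
.......
[5] .......
.......
.......
.......
..<.o..
...oo..
.......
.......
.......
[6] .......
.......
.......
..^....
..o.o..
...oo..
.......
.......
.......
[7] .......
.......
.......
..o>...
..o.o..
...oo..
.......
.......
.......
[8] .......
.......
.......
..oo...
..ovo..
...oo..
.......
.......
.......
[9] .......
.......
.......
..oo...
..<oo..
...oo..
.......
.......
.......
[10] .......
.......
.......
..oo...
...oo..
..voo..
.......
.......
.......
[11] .......
.......
.......
..oo...
...oo..
.<ooo..
.......
.......
.......
[12] .......
.......
.......
..oo...
.^.oo..
.oooo..
.......
.......
.......
[13] .......
.......
.......
..oo...
.o>oo..
.oooo..
.......
.......
.......
[14] .......
.......
.......
..oo...
.oooo..
.ovoo..
.......
.......
.......
[15] .......
.......
.......
..oo...
.oooo..
.o.>o..
.......
.......
.......
[16] .......
.......
.......
..oo...
.oo^o..
.o..o..
.......
.......
.......
[17] .......
.......
.......
..oo...
.o<.o..
.o..o..
.......
.......
.......
[18] .......
.......
.......
..oo...
.o..o..
.ov.o..
.......
.......
.......
[19] .......
.......
.......
..oo...
.o..o..
.<o.o..
.......
.......
.......
[20] .......
.......
.......
..oo...
.o..o..
..o.o..
.v.....
.......
.......
[21] .......
.......
.......
..oo...
.o..o..
..o.o..
<o.....
.......
.......
[22] .......
.......
.......
..oo...
.o..o..
^.o.o..
oo.....
.......
.......

5,0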